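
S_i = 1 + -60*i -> [1, -59, -119, -179, -239]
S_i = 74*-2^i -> [74, -148, 296, -592, 1184]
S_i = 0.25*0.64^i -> [0.25, 0.16, 0.1, 0.07, 0.04]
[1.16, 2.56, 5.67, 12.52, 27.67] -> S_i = 1.16*2.21^i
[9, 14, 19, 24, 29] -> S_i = 9 + 5*i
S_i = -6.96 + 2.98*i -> [-6.96, -3.98, -1.0, 1.98, 4.96]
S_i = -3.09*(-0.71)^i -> [-3.09, 2.19, -1.56, 1.11, -0.79]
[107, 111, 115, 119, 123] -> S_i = 107 + 4*i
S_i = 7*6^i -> [7, 42, 252, 1512, 9072]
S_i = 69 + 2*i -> [69, 71, 73, 75, 77]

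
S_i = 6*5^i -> [6, 30, 150, 750, 3750]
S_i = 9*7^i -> [9, 63, 441, 3087, 21609]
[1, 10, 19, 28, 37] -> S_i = 1 + 9*i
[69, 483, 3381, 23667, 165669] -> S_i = 69*7^i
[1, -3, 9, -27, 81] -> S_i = 1*-3^i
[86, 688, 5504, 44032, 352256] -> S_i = 86*8^i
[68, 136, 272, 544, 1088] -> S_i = 68*2^i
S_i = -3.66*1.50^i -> [-3.66, -5.49, -8.24, -12.35, -18.53]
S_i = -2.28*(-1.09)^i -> [-2.28, 2.49, -2.71, 2.95, -3.22]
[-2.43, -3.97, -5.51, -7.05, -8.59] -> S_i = -2.43 + -1.54*i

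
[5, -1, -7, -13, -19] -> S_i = 5 + -6*i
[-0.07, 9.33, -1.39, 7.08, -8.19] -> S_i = Random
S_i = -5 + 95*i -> [-5, 90, 185, 280, 375]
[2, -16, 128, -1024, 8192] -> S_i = 2*-8^i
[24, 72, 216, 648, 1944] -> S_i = 24*3^i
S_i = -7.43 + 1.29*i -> [-7.43, -6.14, -4.85, -3.56, -2.27]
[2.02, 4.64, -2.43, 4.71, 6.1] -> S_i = Random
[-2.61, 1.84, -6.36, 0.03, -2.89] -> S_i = Random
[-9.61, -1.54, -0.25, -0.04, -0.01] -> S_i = -9.61*0.16^i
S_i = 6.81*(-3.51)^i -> [6.81, -23.9, 83.9, -294.49, 1033.65]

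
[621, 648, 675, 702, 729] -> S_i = 621 + 27*i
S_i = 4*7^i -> [4, 28, 196, 1372, 9604]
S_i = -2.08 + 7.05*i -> [-2.08, 4.97, 12.02, 19.07, 26.12]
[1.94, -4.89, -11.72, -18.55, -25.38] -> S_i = 1.94 + -6.83*i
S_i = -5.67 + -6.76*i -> [-5.67, -12.43, -19.19, -25.95, -32.71]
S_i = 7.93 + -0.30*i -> [7.93, 7.63, 7.33, 7.03, 6.73]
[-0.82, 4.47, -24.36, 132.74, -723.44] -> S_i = -0.82*(-5.45)^i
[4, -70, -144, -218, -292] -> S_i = 4 + -74*i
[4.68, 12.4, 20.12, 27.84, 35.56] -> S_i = 4.68 + 7.72*i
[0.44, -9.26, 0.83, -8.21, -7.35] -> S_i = Random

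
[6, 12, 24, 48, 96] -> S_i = 6*2^i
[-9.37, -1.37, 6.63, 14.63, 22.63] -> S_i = -9.37 + 8.00*i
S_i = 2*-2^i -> [2, -4, 8, -16, 32]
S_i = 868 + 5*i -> [868, 873, 878, 883, 888]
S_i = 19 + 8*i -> [19, 27, 35, 43, 51]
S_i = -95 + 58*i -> [-95, -37, 21, 79, 137]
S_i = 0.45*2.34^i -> [0.45, 1.05, 2.46, 5.77, 13.49]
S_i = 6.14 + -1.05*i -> [6.14, 5.09, 4.04, 2.99, 1.94]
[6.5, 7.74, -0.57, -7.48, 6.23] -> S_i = Random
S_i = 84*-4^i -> [84, -336, 1344, -5376, 21504]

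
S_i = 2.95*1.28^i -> [2.95, 3.78, 4.83, 6.19, 7.92]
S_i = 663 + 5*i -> [663, 668, 673, 678, 683]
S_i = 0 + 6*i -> [0, 6, 12, 18, 24]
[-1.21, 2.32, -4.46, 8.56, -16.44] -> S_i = -1.21*(-1.92)^i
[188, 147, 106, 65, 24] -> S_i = 188 + -41*i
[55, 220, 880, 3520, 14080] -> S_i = 55*4^i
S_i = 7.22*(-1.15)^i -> [7.22, -8.3, 9.55, -10.98, 12.63]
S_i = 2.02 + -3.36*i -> [2.02, -1.34, -4.7, -8.06, -11.42]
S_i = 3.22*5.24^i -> [3.22, 16.87, 88.41, 463.29, 2427.62]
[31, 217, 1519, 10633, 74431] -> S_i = 31*7^i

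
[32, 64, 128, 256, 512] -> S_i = 32*2^i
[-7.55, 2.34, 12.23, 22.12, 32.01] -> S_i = -7.55 + 9.89*i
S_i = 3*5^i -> [3, 15, 75, 375, 1875]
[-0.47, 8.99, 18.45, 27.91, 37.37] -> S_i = -0.47 + 9.46*i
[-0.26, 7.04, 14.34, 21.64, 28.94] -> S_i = -0.26 + 7.30*i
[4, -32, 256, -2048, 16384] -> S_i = 4*-8^i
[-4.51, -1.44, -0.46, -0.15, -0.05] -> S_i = -4.51*0.32^i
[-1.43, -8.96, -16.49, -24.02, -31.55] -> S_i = -1.43 + -7.53*i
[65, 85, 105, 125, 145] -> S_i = 65 + 20*i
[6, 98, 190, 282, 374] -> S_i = 6 + 92*i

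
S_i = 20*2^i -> [20, 40, 80, 160, 320]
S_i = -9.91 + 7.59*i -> [-9.91, -2.32, 5.27, 12.86, 20.45]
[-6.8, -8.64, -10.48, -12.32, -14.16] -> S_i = -6.80 + -1.84*i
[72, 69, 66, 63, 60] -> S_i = 72 + -3*i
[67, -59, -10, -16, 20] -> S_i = Random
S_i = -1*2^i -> [-1, -2, -4, -8, -16]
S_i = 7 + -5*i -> [7, 2, -3, -8, -13]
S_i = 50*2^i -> [50, 100, 200, 400, 800]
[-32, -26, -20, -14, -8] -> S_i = -32 + 6*i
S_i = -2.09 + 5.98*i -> [-2.09, 3.89, 9.87, 15.85, 21.83]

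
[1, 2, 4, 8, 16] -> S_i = 1*2^i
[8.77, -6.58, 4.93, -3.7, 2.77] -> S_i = 8.77*(-0.75)^i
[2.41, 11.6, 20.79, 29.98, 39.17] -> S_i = 2.41 + 9.19*i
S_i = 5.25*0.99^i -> [5.25, 5.2, 5.15, 5.09, 5.04]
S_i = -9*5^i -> [-9, -45, -225, -1125, -5625]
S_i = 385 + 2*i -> [385, 387, 389, 391, 393]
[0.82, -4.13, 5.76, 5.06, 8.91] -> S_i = Random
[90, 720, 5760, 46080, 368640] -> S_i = 90*8^i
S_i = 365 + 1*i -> [365, 366, 367, 368, 369]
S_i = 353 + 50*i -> [353, 403, 453, 503, 553]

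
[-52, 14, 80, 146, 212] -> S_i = -52 + 66*i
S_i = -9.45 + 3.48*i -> [-9.45, -5.97, -2.49, 0.99, 4.47]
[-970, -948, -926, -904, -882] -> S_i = -970 + 22*i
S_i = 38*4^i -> [38, 152, 608, 2432, 9728]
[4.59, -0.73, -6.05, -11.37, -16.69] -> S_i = 4.59 + -5.32*i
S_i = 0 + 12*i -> [0, 12, 24, 36, 48]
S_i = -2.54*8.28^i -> [-2.54, -21.03, -174.14, -1441.87, -11938.65]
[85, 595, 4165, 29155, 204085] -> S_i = 85*7^i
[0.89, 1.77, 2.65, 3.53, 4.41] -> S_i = 0.89 + 0.88*i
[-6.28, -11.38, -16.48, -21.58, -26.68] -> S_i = -6.28 + -5.10*i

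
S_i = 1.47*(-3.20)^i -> [1.47, -4.7, 15.05, -48.17, 154.14]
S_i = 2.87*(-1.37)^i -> [2.87, -3.93, 5.39, -7.38, 10.11]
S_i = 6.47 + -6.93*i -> [6.47, -0.46, -7.39, -14.32, -21.25]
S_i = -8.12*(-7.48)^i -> [-8.12, 60.74, -454.32, 3398.29, -25419.23]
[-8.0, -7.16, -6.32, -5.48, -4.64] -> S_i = -8.00 + 0.84*i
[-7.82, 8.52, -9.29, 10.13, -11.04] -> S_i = -7.82*(-1.09)^i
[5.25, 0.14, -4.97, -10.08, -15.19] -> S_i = 5.25 + -5.11*i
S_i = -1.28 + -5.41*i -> [-1.28, -6.69, -12.1, -17.51, -22.92]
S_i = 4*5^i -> [4, 20, 100, 500, 2500]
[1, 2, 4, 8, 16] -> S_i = 1*2^i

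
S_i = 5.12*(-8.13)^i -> [5.12, -41.63, 338.42, -2751.32, 22368.26]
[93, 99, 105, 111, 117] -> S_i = 93 + 6*i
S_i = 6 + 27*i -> [6, 33, 60, 87, 114]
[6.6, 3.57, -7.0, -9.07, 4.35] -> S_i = Random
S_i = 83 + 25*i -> [83, 108, 133, 158, 183]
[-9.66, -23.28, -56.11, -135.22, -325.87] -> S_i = -9.66*2.41^i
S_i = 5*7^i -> [5, 35, 245, 1715, 12005]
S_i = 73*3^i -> [73, 219, 657, 1971, 5913]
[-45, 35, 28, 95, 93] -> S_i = Random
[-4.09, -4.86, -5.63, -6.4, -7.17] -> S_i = -4.09 + -0.77*i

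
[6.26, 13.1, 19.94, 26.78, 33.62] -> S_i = 6.26 + 6.84*i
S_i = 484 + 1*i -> [484, 485, 486, 487, 488]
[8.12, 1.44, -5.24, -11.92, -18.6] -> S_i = 8.12 + -6.68*i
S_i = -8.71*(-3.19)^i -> [-8.71, 27.78, -88.63, 282.74, -901.95]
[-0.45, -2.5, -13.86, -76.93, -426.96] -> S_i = -0.45*5.55^i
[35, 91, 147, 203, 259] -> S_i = 35 + 56*i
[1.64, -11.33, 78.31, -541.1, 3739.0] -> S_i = 1.64*(-6.91)^i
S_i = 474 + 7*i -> [474, 481, 488, 495, 502]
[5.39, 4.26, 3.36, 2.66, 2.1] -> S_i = 5.39*0.79^i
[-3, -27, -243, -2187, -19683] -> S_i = -3*9^i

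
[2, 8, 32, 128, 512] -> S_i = 2*4^i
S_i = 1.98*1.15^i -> [1.98, 2.28, 2.62, 3.01, 3.46]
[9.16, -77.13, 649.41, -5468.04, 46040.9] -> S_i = 9.16*(-8.42)^i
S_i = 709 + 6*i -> [709, 715, 721, 727, 733]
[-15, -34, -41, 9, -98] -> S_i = Random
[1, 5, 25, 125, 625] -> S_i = 1*5^i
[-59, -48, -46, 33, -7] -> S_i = Random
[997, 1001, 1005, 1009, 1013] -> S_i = 997 + 4*i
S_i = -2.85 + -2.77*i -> [-2.85, -5.62, -8.39, -11.16, -13.93]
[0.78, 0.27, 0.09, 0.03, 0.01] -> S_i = 0.78*0.34^i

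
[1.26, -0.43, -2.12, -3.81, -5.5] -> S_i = 1.26 + -1.69*i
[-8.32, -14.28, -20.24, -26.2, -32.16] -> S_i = -8.32 + -5.96*i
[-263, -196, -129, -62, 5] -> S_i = -263 + 67*i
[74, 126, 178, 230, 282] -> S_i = 74 + 52*i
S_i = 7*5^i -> [7, 35, 175, 875, 4375]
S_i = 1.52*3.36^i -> [1.52, 5.11, 17.16, 57.66, 193.73]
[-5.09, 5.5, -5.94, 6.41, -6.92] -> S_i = -5.09*(-1.08)^i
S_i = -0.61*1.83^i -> [-0.61, -1.12, -2.04, -3.74, -6.84]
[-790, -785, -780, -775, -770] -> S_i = -790 + 5*i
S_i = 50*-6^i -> [50, -300, 1800, -10800, 64800]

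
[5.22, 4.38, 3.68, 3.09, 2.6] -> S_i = 5.22*0.84^i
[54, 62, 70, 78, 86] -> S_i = 54 + 8*i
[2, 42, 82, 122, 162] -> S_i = 2 + 40*i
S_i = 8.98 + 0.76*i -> [8.98, 9.74, 10.5, 11.26, 12.02]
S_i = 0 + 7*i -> [0, 7, 14, 21, 28]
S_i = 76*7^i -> [76, 532, 3724, 26068, 182476]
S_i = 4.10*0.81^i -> [4.1, 3.32, 2.69, 2.18, 1.76]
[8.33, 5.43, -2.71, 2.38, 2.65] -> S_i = Random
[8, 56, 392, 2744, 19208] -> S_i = 8*7^i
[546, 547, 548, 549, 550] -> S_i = 546 + 1*i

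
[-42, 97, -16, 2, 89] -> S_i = Random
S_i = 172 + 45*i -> [172, 217, 262, 307, 352]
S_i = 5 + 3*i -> [5, 8, 11, 14, 17]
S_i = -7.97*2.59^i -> [-7.97, -20.64, -53.46, -138.47, -358.64]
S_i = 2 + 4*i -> [2, 6, 10, 14, 18]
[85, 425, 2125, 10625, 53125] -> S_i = 85*5^i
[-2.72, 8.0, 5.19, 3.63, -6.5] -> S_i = Random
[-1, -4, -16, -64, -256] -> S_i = -1*4^i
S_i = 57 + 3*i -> [57, 60, 63, 66, 69]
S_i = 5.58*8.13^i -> [5.58, 45.37, 368.82, 2998.51, 24377.91]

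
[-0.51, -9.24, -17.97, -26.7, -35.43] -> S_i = -0.51 + -8.73*i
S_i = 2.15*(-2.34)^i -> [2.15, -5.03, 11.77, -27.55, 64.46]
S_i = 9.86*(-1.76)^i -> [9.86, -17.35, 30.54, -53.75, 94.61]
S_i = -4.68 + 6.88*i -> [-4.68, 2.2, 9.08, 15.96, 22.84]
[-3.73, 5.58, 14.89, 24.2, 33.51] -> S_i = -3.73 + 9.31*i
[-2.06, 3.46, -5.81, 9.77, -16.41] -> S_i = -2.06*(-1.68)^i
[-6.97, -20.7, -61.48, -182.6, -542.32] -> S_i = -6.97*2.97^i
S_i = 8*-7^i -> [8, -56, 392, -2744, 19208]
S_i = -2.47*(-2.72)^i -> [-2.47, 6.72, -18.27, 49.71, -135.2]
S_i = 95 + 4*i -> [95, 99, 103, 107, 111]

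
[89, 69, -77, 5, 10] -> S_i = Random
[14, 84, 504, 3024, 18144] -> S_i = 14*6^i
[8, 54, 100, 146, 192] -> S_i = 8 + 46*i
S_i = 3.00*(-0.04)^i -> [3.0, -0.12, 0.0, -0.0, 0.0]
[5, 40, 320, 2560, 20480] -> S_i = 5*8^i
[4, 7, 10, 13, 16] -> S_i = 4 + 3*i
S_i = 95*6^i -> [95, 570, 3420, 20520, 123120]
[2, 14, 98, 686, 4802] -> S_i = 2*7^i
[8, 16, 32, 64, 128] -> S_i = 8*2^i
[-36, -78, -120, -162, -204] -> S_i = -36 + -42*i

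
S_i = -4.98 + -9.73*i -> [-4.98, -14.71, -24.44, -34.17, -43.9]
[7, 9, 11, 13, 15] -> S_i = 7 + 2*i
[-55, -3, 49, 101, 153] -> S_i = -55 + 52*i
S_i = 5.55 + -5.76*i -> [5.55, -0.21, -5.97, -11.73, -17.49]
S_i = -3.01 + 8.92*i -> [-3.01, 5.91, 14.83, 23.75, 32.67]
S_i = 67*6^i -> [67, 402, 2412, 14472, 86832]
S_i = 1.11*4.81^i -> [1.11, 5.34, 25.68, 123.53, 594.16]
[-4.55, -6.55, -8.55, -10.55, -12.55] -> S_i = -4.55 + -2.00*i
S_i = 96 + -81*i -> [96, 15, -66, -147, -228]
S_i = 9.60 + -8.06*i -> [9.6, 1.54, -6.52, -14.58, -22.64]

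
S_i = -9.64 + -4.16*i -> [-9.64, -13.8, -17.96, -22.12, -26.28]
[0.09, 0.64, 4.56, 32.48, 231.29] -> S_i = 0.09*7.12^i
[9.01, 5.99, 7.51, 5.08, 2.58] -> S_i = Random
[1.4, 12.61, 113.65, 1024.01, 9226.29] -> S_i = 1.40*9.01^i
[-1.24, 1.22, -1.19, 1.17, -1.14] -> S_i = -1.24*(-0.98)^i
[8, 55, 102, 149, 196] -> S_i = 8 + 47*i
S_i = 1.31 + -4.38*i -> [1.31, -3.07, -7.45, -11.83, -16.21]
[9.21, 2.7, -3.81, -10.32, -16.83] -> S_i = 9.21 + -6.51*i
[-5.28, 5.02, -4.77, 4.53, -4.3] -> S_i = -5.28*(-0.95)^i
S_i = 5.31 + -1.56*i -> [5.31, 3.75, 2.19, 0.63, -0.93]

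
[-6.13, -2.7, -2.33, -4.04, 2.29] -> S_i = Random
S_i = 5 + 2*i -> [5, 7, 9, 11, 13]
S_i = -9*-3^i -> [-9, 27, -81, 243, -729]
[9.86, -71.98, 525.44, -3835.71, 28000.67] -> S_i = 9.86*(-7.30)^i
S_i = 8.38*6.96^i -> [8.38, 58.32, 405.94, 2825.35, 19664.41]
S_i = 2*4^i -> [2, 8, 32, 128, 512]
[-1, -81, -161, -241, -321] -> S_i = -1 + -80*i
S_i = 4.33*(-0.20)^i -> [4.33, -0.87, 0.17, -0.03, 0.01]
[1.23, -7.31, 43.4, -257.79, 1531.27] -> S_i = 1.23*(-5.94)^i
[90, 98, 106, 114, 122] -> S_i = 90 + 8*i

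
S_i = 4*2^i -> [4, 8, 16, 32, 64]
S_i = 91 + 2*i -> [91, 93, 95, 97, 99]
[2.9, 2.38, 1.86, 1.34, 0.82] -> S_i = 2.90 + -0.52*i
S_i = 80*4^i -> [80, 320, 1280, 5120, 20480]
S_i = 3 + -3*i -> [3, 0, -3, -6, -9]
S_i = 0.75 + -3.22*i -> [0.75, -2.47, -5.69, -8.91, -12.13]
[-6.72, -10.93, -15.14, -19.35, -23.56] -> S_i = -6.72 + -4.21*i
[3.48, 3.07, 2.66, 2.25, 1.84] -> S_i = 3.48 + -0.41*i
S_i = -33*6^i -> [-33, -198, -1188, -7128, -42768]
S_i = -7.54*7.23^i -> [-7.54, -54.51, -394.14, -2849.62, -20602.72]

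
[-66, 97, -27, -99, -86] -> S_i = Random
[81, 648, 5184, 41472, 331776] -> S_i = 81*8^i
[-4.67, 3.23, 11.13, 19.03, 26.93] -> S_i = -4.67 + 7.90*i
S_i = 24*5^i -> [24, 120, 600, 3000, 15000]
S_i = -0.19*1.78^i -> [-0.19, -0.34, -0.6, -1.07, -1.91]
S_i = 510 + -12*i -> [510, 498, 486, 474, 462]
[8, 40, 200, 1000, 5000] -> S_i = 8*5^i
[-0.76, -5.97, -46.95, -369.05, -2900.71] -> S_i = -0.76*7.86^i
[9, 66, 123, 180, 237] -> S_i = 9 + 57*i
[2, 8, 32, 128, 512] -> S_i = 2*4^i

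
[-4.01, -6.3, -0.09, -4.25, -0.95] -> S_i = Random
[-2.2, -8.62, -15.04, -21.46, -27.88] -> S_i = -2.20 + -6.42*i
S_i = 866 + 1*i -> [866, 867, 868, 869, 870]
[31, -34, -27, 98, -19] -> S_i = Random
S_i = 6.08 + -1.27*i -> [6.08, 4.81, 3.54, 2.27, 1.0]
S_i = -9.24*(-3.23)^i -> [-9.24, 29.85, -96.4, 311.37, -1005.73]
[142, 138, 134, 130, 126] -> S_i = 142 + -4*i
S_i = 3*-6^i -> [3, -18, 108, -648, 3888]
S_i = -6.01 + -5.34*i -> [-6.01, -11.35, -16.69, -22.03, -27.37]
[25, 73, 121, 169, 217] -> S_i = 25 + 48*i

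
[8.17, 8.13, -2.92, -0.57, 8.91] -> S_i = Random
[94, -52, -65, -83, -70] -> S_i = Random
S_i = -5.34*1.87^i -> [-5.34, -9.99, -18.67, -34.92, -65.3]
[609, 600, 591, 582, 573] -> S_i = 609 + -9*i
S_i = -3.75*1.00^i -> [-3.75, -3.75, -3.75, -3.75, -3.75]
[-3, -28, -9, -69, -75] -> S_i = Random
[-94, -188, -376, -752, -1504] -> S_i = -94*2^i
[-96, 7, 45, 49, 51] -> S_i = Random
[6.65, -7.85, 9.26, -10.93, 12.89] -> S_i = 6.65*(-1.18)^i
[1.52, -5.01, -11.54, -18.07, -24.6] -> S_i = 1.52 + -6.53*i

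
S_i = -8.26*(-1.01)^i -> [-8.26, 8.34, -8.43, 8.51, -8.6]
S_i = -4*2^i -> [-4, -8, -16, -32, -64]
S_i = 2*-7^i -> [2, -14, 98, -686, 4802]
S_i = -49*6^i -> [-49, -294, -1764, -10584, -63504]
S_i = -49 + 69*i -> [-49, 20, 89, 158, 227]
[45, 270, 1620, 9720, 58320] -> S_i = 45*6^i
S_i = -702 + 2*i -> [-702, -700, -698, -696, -694]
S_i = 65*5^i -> [65, 325, 1625, 8125, 40625]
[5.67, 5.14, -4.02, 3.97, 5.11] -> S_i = Random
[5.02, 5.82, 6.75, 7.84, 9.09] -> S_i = 5.02*1.16^i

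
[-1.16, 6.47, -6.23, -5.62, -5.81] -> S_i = Random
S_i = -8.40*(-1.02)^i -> [-8.4, 8.57, -8.74, 8.91, -9.09]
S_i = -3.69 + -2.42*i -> [-3.69, -6.11, -8.53, -10.95, -13.37]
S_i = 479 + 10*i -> [479, 489, 499, 509, 519]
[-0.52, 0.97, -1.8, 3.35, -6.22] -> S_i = -0.52*(-1.86)^i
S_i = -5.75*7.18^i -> [-5.75, -41.28, -296.43, -2128.34, -15281.49]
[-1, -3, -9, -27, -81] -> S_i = -1*3^i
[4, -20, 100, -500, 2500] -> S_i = 4*-5^i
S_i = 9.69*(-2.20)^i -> [9.69, -21.32, 46.9, -103.18, 226.99]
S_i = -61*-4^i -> [-61, 244, -976, 3904, -15616]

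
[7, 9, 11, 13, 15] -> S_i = 7 + 2*i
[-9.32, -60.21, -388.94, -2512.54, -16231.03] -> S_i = -9.32*6.46^i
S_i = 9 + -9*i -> [9, 0, -9, -18, -27]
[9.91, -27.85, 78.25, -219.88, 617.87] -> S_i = 9.91*(-2.81)^i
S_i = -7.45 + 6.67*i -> [-7.45, -0.78, 5.89, 12.56, 19.23]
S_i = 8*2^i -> [8, 16, 32, 64, 128]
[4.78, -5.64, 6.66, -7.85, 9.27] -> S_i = 4.78*(-1.18)^i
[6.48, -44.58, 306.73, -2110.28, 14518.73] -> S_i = 6.48*(-6.88)^i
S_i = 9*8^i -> [9, 72, 576, 4608, 36864]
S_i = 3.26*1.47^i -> [3.26, 4.79, 7.04, 10.36, 15.22]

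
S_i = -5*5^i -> [-5, -25, -125, -625, -3125]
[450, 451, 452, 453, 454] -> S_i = 450 + 1*i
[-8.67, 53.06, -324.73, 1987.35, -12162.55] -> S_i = -8.67*(-6.12)^i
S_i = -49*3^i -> [-49, -147, -441, -1323, -3969]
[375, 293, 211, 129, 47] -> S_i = 375 + -82*i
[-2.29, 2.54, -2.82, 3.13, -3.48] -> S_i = -2.29*(-1.11)^i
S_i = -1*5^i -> [-1, -5, -25, -125, -625]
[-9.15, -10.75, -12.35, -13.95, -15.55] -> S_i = -9.15 + -1.60*i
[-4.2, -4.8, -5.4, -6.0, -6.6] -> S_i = -4.20 + -0.60*i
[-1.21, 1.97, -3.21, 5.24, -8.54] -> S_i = -1.21*(-1.63)^i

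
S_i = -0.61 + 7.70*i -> [-0.61, 7.09, 14.79, 22.49, 30.19]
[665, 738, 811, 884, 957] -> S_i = 665 + 73*i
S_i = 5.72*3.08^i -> [5.72, 17.62, 54.26, 167.13, 514.75]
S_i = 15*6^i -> [15, 90, 540, 3240, 19440]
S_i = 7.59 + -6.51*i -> [7.59, 1.08, -5.43, -11.94, -18.45]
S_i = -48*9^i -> [-48, -432, -3888, -34992, -314928]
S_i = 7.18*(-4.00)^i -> [7.18, -28.72, 114.88, -459.52, 1838.08]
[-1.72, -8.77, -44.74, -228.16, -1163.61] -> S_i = -1.72*5.10^i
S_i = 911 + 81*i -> [911, 992, 1073, 1154, 1235]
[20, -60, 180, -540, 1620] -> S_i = 20*-3^i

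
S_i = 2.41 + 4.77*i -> [2.41, 7.18, 11.95, 16.72, 21.49]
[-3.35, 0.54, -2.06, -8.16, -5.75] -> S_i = Random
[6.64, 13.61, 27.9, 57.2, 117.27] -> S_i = 6.64*2.05^i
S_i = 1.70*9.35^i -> [1.7, 15.9, 148.62, 1389.58, 12992.58]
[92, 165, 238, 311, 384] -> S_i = 92 + 73*i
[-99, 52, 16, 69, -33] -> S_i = Random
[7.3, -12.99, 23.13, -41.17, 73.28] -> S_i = 7.30*(-1.78)^i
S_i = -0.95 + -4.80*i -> [-0.95, -5.75, -10.55, -15.35, -20.15]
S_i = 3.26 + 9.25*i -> [3.26, 12.51, 21.76, 31.01, 40.26]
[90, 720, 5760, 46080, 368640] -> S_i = 90*8^i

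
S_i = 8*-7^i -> [8, -56, 392, -2744, 19208]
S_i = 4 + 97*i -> [4, 101, 198, 295, 392]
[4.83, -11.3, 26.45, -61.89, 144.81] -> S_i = 4.83*(-2.34)^i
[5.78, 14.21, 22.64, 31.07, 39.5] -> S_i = 5.78 + 8.43*i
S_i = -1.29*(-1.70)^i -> [-1.29, 2.19, -3.73, 6.34, -10.77]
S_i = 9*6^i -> [9, 54, 324, 1944, 11664]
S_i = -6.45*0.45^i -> [-6.45, -2.9, -1.31, -0.59, -0.26]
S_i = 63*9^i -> [63, 567, 5103, 45927, 413343]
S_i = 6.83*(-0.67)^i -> [6.83, -4.58, 3.07, -2.05, 1.38]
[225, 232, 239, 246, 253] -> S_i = 225 + 7*i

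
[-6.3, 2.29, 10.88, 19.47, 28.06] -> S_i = -6.30 + 8.59*i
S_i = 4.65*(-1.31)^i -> [4.65, -6.09, 7.98, -10.45, 13.69]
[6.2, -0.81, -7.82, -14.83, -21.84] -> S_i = 6.20 + -7.01*i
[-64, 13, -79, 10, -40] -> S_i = Random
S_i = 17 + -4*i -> [17, 13, 9, 5, 1]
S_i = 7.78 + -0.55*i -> [7.78, 7.23, 6.68, 6.13, 5.58]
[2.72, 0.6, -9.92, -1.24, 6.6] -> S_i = Random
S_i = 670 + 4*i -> [670, 674, 678, 682, 686]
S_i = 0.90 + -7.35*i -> [0.9, -6.45, -13.8, -21.15, -28.5]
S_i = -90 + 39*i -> [-90, -51, -12, 27, 66]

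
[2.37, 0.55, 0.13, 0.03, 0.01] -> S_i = 2.37*0.23^i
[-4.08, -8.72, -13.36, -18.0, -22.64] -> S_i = -4.08 + -4.64*i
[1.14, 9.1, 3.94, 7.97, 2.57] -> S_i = Random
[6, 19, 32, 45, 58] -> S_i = 6 + 13*i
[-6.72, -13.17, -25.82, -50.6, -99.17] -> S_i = -6.72*1.96^i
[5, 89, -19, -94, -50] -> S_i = Random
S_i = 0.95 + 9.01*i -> [0.95, 9.96, 18.97, 27.98, 36.99]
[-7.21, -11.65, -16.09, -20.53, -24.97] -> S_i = -7.21 + -4.44*i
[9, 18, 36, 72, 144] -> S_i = 9*2^i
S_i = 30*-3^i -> [30, -90, 270, -810, 2430]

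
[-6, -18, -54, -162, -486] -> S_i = -6*3^i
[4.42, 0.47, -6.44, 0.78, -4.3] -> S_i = Random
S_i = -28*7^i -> [-28, -196, -1372, -9604, -67228]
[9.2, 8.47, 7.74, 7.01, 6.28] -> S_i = 9.20 + -0.73*i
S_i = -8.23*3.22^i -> [-8.23, -26.5, -85.33, -274.77, -884.76]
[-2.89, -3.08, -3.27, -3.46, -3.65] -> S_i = -2.89 + -0.19*i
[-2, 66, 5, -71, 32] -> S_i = Random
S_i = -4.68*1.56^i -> [-4.68, -7.3, -11.39, -17.77, -27.72]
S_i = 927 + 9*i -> [927, 936, 945, 954, 963]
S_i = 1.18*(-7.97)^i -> [1.18, -9.4, 74.95, -597.39, 4761.19]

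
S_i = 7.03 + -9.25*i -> [7.03, -2.22, -11.47, -20.72, -29.97]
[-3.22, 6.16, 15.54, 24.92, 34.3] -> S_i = -3.22 + 9.38*i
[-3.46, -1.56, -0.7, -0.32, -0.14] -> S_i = -3.46*0.45^i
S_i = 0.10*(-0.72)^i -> [0.1, -0.07, 0.05, -0.04, 0.03]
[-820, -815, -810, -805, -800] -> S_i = -820 + 5*i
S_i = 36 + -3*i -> [36, 33, 30, 27, 24]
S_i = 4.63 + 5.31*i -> [4.63, 9.94, 15.25, 20.56, 25.87]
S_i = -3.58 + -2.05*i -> [-3.58, -5.63, -7.68, -9.73, -11.78]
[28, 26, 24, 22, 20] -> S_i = 28 + -2*i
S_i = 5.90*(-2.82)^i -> [5.9, -16.64, 46.92, -132.31, 373.12]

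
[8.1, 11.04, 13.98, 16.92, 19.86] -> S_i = 8.10 + 2.94*i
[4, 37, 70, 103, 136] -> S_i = 4 + 33*i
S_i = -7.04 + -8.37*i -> [-7.04, -15.41, -23.78, -32.15, -40.52]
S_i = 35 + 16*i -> [35, 51, 67, 83, 99]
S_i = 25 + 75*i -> [25, 100, 175, 250, 325]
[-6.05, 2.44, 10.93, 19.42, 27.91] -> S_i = -6.05 + 8.49*i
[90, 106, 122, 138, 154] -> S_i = 90 + 16*i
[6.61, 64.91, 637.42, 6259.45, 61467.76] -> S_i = 6.61*9.82^i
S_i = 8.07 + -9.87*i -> [8.07, -1.8, -11.67, -21.54, -31.41]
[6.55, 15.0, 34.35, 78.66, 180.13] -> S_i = 6.55*2.29^i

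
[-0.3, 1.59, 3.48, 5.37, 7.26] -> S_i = -0.30 + 1.89*i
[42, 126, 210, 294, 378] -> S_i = 42 + 84*i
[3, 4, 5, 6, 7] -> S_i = 3 + 1*i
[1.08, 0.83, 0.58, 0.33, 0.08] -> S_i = 1.08 + -0.25*i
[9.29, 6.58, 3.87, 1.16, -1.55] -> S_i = 9.29 + -2.71*i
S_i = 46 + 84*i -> [46, 130, 214, 298, 382]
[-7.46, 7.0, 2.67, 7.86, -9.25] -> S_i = Random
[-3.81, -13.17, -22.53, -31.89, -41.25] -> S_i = -3.81 + -9.36*i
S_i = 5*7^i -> [5, 35, 245, 1715, 12005]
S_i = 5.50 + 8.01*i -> [5.5, 13.51, 21.52, 29.53, 37.54]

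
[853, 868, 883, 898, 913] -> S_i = 853 + 15*i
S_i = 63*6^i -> [63, 378, 2268, 13608, 81648]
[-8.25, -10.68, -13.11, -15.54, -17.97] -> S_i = -8.25 + -2.43*i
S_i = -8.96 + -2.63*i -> [-8.96, -11.59, -14.22, -16.85, -19.48]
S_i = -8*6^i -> [-8, -48, -288, -1728, -10368]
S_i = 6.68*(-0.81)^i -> [6.68, -5.41, 4.38, -3.55, 2.88]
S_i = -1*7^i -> [-1, -7, -49, -343, -2401]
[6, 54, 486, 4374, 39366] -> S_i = 6*9^i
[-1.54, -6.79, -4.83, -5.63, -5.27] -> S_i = Random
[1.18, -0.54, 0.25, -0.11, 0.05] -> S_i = 1.18*(-0.46)^i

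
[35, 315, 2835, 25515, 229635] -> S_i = 35*9^i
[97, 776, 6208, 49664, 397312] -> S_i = 97*8^i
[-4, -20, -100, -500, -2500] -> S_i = -4*5^i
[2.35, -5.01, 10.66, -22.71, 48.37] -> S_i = 2.35*(-2.13)^i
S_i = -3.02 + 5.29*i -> [-3.02, 2.27, 7.56, 12.85, 18.14]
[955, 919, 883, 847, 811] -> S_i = 955 + -36*i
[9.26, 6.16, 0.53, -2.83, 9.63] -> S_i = Random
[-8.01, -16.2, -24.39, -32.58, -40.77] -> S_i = -8.01 + -8.19*i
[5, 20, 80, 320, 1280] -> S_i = 5*4^i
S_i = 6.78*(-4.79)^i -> [6.78, -32.48, 155.56, -745.14, 3569.21]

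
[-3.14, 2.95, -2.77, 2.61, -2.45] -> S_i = -3.14*(-0.94)^i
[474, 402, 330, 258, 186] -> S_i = 474 + -72*i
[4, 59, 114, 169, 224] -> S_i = 4 + 55*i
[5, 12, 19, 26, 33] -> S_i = 5 + 7*i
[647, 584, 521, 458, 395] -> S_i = 647 + -63*i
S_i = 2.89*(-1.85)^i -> [2.89, -5.35, 9.89, -18.3, 33.85]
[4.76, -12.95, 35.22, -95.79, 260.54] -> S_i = 4.76*(-2.72)^i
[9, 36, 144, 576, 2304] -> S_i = 9*4^i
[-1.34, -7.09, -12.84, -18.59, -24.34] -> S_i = -1.34 + -5.75*i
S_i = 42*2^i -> [42, 84, 168, 336, 672]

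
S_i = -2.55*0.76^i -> [-2.55, -1.94, -1.47, -1.12, -0.85]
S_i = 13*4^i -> [13, 52, 208, 832, 3328]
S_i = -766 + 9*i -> [-766, -757, -748, -739, -730]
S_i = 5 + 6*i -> [5, 11, 17, 23, 29]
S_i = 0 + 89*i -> [0, 89, 178, 267, 356]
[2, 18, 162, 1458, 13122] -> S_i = 2*9^i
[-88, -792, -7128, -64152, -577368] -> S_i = -88*9^i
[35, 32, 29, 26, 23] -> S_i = 35 + -3*i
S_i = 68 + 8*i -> [68, 76, 84, 92, 100]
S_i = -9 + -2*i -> [-9, -11, -13, -15, -17]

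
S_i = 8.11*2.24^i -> [8.11, 18.17, 40.69, 91.15, 204.18]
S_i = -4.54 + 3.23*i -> [-4.54, -1.31, 1.92, 5.15, 8.38]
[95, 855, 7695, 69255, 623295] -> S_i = 95*9^i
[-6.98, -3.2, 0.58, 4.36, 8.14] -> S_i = -6.98 + 3.78*i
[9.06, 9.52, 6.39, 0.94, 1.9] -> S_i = Random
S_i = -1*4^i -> [-1, -4, -16, -64, -256]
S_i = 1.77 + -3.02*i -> [1.77, -1.25, -4.27, -7.29, -10.31]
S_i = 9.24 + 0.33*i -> [9.24, 9.57, 9.9, 10.23, 10.56]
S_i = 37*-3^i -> [37, -111, 333, -999, 2997]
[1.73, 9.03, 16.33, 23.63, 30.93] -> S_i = 1.73 + 7.30*i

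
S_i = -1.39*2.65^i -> [-1.39, -3.68, -9.76, -25.87, -68.55]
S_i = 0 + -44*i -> [0, -44, -88, -132, -176]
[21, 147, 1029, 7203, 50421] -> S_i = 21*7^i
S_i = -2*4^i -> [-2, -8, -32, -128, -512]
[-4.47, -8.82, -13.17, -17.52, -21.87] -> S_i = -4.47 + -4.35*i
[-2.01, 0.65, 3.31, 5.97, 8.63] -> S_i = -2.01 + 2.66*i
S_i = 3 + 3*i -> [3, 6, 9, 12, 15]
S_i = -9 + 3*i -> [-9, -6, -3, 0, 3]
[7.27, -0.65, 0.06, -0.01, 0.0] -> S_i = 7.27*(-0.09)^i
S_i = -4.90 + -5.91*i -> [-4.9, -10.81, -16.72, -22.63, -28.54]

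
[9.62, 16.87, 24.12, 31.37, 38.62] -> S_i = 9.62 + 7.25*i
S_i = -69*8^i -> [-69, -552, -4416, -35328, -282624]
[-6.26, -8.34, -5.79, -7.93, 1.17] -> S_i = Random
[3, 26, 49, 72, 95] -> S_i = 3 + 23*i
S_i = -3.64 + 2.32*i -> [-3.64, -1.32, 1.0, 3.32, 5.64]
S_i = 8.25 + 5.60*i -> [8.25, 13.85, 19.45, 25.05, 30.65]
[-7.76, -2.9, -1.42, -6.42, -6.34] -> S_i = Random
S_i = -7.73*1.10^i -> [-7.73, -8.5, -9.35, -10.29, -11.32]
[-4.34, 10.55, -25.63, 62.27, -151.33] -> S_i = -4.34*(-2.43)^i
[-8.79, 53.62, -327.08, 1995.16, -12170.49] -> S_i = -8.79*(-6.10)^i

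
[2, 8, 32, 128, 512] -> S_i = 2*4^i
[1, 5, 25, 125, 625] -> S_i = 1*5^i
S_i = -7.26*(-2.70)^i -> [-7.26, 19.6, -52.93, 142.9, -385.83]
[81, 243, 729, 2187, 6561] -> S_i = 81*3^i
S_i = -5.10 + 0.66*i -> [-5.1, -4.44, -3.78, -3.12, -2.46]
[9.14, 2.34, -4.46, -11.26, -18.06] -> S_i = 9.14 + -6.80*i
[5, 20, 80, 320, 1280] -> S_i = 5*4^i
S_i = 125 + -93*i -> [125, 32, -61, -154, -247]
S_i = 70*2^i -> [70, 140, 280, 560, 1120]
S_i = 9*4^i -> [9, 36, 144, 576, 2304]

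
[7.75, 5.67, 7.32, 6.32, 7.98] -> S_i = Random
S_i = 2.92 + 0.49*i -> [2.92, 3.41, 3.9, 4.39, 4.88]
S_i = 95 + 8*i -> [95, 103, 111, 119, 127]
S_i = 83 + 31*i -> [83, 114, 145, 176, 207]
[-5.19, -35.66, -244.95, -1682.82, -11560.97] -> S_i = -5.19*6.87^i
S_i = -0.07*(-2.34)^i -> [-0.07, 0.16, -0.38, 0.9, -2.1]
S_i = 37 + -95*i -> [37, -58, -153, -248, -343]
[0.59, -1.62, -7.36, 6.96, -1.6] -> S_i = Random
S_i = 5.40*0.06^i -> [5.4, 0.32, 0.02, 0.0, 0.0]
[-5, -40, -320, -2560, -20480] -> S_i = -5*8^i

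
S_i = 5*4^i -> [5, 20, 80, 320, 1280]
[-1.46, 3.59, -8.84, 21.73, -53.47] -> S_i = -1.46*(-2.46)^i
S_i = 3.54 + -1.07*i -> [3.54, 2.47, 1.4, 0.33, -0.74]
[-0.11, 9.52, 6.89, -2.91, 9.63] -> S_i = Random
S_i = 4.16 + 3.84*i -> [4.16, 8.0, 11.84, 15.68, 19.52]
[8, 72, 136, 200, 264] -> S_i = 8 + 64*i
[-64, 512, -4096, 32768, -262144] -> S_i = -64*-8^i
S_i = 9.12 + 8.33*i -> [9.12, 17.45, 25.78, 34.11, 42.44]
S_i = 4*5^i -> [4, 20, 100, 500, 2500]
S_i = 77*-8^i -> [77, -616, 4928, -39424, 315392]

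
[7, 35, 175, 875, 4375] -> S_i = 7*5^i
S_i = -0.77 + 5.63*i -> [-0.77, 4.86, 10.49, 16.12, 21.75]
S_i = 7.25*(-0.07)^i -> [7.25, -0.51, 0.04, -0.0, 0.0]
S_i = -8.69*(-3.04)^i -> [-8.69, 26.42, -80.31, 244.14, -742.19]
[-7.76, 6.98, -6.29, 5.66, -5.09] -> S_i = -7.76*(-0.90)^i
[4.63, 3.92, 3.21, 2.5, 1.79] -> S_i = 4.63 + -0.71*i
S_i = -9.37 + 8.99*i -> [-9.37, -0.38, 8.61, 17.6, 26.59]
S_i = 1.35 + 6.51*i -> [1.35, 7.86, 14.37, 20.88, 27.39]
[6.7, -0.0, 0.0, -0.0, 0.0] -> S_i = 6.70*-0.00^i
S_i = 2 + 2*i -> [2, 4, 6, 8, 10]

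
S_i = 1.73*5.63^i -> [1.73, 9.74, 54.84, 308.72, 1738.12]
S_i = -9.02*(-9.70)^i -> [-9.02, 87.49, -848.69, 8232.31, -79853.41]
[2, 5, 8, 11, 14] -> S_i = 2 + 3*i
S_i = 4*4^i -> [4, 16, 64, 256, 1024]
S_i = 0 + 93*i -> [0, 93, 186, 279, 372]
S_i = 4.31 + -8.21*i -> [4.31, -3.9, -12.11, -20.32, -28.53]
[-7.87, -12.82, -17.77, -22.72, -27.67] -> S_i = -7.87 + -4.95*i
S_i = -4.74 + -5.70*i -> [-4.74, -10.44, -16.14, -21.84, -27.54]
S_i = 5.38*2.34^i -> [5.38, 12.59, 29.46, 68.93, 161.3]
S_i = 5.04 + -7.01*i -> [5.04, -1.97, -8.98, -15.99, -23.0]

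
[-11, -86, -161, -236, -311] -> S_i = -11 + -75*i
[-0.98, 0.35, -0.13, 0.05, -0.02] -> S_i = -0.98*(-0.36)^i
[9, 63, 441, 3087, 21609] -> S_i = 9*7^i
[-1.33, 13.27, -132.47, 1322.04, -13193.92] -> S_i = -1.33*(-9.98)^i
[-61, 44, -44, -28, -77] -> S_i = Random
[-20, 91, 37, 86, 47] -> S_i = Random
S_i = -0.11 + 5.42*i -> [-0.11, 5.31, 10.73, 16.15, 21.57]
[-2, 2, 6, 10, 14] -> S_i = -2 + 4*i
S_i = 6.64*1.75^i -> [6.64, 11.62, 20.33, 35.59, 62.28]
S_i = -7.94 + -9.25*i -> [-7.94, -17.19, -26.44, -35.69, -44.94]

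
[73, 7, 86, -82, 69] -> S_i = Random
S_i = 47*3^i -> [47, 141, 423, 1269, 3807]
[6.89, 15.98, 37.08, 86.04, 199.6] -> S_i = 6.89*2.32^i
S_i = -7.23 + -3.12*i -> [-7.23, -10.35, -13.47, -16.59, -19.71]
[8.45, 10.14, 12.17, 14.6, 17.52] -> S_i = 8.45*1.20^i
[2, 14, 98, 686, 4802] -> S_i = 2*7^i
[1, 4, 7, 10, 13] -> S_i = 1 + 3*i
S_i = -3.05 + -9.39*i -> [-3.05, -12.44, -21.83, -31.22, -40.61]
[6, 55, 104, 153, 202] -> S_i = 6 + 49*i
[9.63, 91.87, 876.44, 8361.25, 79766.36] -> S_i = 9.63*9.54^i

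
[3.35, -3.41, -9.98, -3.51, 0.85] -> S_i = Random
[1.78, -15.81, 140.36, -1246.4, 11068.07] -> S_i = 1.78*(-8.88)^i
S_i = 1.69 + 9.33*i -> [1.69, 11.02, 20.35, 29.68, 39.01]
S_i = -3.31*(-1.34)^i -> [-3.31, 4.44, -5.94, 7.96, -10.67]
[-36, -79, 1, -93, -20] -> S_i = Random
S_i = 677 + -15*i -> [677, 662, 647, 632, 617]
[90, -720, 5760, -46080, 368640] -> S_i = 90*-8^i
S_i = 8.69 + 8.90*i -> [8.69, 17.59, 26.49, 35.39, 44.29]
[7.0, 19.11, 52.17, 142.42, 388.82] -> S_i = 7.00*2.73^i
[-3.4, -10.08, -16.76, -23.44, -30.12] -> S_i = -3.40 + -6.68*i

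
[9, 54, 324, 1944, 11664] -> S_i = 9*6^i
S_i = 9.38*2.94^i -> [9.38, 27.58, 81.08, 238.37, 700.8]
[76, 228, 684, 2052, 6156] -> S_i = 76*3^i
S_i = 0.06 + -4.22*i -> [0.06, -4.16, -8.38, -12.6, -16.82]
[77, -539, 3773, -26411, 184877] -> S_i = 77*-7^i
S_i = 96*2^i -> [96, 192, 384, 768, 1536]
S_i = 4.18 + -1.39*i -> [4.18, 2.79, 1.4, 0.01, -1.38]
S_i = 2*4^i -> [2, 8, 32, 128, 512]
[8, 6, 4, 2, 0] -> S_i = 8 + -2*i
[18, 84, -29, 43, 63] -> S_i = Random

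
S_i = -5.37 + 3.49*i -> [-5.37, -1.88, 1.61, 5.1, 8.59]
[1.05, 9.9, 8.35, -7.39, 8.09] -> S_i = Random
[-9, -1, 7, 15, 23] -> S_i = -9 + 8*i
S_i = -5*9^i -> [-5, -45, -405, -3645, -32805]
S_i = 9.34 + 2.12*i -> [9.34, 11.46, 13.58, 15.7, 17.82]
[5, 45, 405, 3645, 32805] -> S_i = 5*9^i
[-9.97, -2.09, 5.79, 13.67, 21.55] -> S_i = -9.97 + 7.88*i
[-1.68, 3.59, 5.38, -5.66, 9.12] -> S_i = Random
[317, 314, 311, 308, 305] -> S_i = 317 + -3*i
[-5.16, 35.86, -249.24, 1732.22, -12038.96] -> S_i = -5.16*(-6.95)^i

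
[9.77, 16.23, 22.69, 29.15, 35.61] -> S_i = 9.77 + 6.46*i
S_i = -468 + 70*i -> [-468, -398, -328, -258, -188]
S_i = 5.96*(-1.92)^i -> [5.96, -11.44, 21.97, -42.18, 80.99]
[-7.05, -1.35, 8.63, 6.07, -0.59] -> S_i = Random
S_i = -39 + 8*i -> [-39, -31, -23, -15, -7]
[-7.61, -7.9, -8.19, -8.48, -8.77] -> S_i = -7.61 + -0.29*i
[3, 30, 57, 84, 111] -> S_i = 3 + 27*i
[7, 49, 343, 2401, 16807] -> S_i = 7*7^i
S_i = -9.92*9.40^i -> [-9.92, -93.25, -876.53, -8239.39, -77450.3]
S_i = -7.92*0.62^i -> [-7.92, -4.91, -3.04, -1.89, -1.17]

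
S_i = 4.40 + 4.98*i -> [4.4, 9.38, 14.36, 19.34, 24.32]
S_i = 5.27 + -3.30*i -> [5.27, 1.97, -1.33, -4.63, -7.93]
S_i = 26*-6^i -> [26, -156, 936, -5616, 33696]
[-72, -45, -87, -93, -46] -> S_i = Random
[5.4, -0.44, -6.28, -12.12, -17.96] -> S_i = 5.40 + -5.84*i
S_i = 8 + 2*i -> [8, 10, 12, 14, 16]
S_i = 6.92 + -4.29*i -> [6.92, 2.63, -1.66, -5.95, -10.24]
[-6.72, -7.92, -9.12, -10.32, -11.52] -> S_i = -6.72 + -1.20*i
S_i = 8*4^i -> [8, 32, 128, 512, 2048]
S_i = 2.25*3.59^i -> [2.25, 8.08, 29.0, 104.1, 373.73]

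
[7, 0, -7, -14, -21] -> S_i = 7 + -7*i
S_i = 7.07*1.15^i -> [7.07, 8.13, 9.35, 10.75, 12.37]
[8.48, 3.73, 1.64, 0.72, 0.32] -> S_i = 8.48*0.44^i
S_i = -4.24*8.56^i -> [-4.24, -36.29, -310.68, -2659.42, -22764.65]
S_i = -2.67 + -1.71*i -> [-2.67, -4.38, -6.09, -7.8, -9.51]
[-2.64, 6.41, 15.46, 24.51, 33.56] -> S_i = -2.64 + 9.05*i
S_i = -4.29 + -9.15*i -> [-4.29, -13.44, -22.59, -31.74, -40.89]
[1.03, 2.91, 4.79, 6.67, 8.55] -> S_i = 1.03 + 1.88*i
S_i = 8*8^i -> [8, 64, 512, 4096, 32768]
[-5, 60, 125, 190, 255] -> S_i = -5 + 65*i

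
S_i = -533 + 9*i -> [-533, -524, -515, -506, -497]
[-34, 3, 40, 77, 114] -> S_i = -34 + 37*i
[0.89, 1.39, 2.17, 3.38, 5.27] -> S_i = 0.89*1.56^i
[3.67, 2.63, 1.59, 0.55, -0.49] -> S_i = 3.67 + -1.04*i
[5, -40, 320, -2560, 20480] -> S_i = 5*-8^i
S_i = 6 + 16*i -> [6, 22, 38, 54, 70]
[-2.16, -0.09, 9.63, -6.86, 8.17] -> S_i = Random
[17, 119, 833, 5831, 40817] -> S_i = 17*7^i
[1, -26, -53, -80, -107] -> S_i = 1 + -27*i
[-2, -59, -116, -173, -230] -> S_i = -2 + -57*i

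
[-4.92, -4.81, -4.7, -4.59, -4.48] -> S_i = -4.92 + 0.11*i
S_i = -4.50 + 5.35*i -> [-4.5, 0.85, 6.2, 11.55, 16.9]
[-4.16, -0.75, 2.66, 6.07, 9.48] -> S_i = -4.16 + 3.41*i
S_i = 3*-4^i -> [3, -12, 48, -192, 768]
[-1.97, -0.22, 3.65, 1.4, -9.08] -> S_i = Random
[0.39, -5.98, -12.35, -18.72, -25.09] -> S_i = 0.39 + -6.37*i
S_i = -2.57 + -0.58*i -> [-2.57, -3.15, -3.73, -4.31, -4.89]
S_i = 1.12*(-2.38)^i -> [1.12, -2.67, 6.34, -15.1, 35.94]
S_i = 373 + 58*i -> [373, 431, 489, 547, 605]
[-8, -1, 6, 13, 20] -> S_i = -8 + 7*i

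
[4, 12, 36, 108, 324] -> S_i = 4*3^i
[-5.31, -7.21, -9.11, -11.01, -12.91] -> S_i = -5.31 + -1.90*i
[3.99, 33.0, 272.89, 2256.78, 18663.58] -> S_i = 3.99*8.27^i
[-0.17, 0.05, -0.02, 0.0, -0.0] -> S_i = -0.17*(-0.30)^i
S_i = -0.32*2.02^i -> [-0.32, -0.65, -1.31, -2.64, -5.33]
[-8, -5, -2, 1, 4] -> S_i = -8 + 3*i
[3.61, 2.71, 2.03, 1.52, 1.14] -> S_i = 3.61*0.75^i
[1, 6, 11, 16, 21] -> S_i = 1 + 5*i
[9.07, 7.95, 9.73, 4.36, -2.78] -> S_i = Random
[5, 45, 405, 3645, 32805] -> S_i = 5*9^i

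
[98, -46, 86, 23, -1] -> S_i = Random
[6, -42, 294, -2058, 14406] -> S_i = 6*-7^i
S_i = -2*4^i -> [-2, -8, -32, -128, -512]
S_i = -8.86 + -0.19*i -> [-8.86, -9.05, -9.24, -9.43, -9.62]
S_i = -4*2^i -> [-4, -8, -16, -32, -64]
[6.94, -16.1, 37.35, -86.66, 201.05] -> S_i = 6.94*(-2.32)^i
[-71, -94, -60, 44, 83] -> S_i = Random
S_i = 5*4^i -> [5, 20, 80, 320, 1280]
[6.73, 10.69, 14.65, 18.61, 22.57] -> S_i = 6.73 + 3.96*i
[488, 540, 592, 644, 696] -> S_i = 488 + 52*i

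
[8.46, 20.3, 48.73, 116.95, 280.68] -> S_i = 8.46*2.40^i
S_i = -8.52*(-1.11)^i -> [-8.52, 9.46, -10.5, 11.65, -12.93]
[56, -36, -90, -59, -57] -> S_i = Random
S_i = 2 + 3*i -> [2, 5, 8, 11, 14]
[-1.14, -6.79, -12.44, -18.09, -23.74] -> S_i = -1.14 + -5.65*i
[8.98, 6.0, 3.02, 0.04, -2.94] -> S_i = 8.98 + -2.98*i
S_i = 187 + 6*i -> [187, 193, 199, 205, 211]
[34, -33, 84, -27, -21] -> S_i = Random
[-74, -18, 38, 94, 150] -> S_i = -74 + 56*i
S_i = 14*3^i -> [14, 42, 126, 378, 1134]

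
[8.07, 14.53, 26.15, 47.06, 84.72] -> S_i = 8.07*1.80^i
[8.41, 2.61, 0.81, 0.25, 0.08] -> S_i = 8.41*0.31^i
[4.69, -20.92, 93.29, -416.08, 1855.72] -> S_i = 4.69*(-4.46)^i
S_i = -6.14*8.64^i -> [-6.14, -53.05, -458.35, -3960.13, -34215.54]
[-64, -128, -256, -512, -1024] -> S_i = -64*2^i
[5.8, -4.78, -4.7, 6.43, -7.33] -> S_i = Random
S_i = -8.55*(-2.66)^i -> [-8.55, 22.74, -60.5, 160.92, -428.05]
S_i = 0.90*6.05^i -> [0.9, 5.44, 32.94, 199.3, 1205.77]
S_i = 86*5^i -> [86, 430, 2150, 10750, 53750]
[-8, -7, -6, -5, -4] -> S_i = -8 + 1*i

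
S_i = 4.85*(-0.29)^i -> [4.85, -1.41, 0.41, -0.12, 0.03]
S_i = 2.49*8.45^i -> [2.49, 21.04, 177.79, 1502.34, 12694.81]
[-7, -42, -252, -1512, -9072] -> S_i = -7*6^i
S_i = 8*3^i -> [8, 24, 72, 216, 648]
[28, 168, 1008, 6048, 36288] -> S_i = 28*6^i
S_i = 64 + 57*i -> [64, 121, 178, 235, 292]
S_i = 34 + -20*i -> [34, 14, -6, -26, -46]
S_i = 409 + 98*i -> [409, 507, 605, 703, 801]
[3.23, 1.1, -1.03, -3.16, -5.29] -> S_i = 3.23 + -2.13*i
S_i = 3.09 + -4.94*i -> [3.09, -1.85, -6.79, -11.73, -16.67]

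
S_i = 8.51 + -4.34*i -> [8.51, 4.17, -0.17, -4.51, -8.85]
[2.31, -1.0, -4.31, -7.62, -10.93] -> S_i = 2.31 + -3.31*i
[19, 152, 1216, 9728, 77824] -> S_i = 19*8^i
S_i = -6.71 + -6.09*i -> [-6.71, -12.8, -18.89, -24.98, -31.07]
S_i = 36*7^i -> [36, 252, 1764, 12348, 86436]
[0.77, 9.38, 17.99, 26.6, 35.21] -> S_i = 0.77 + 8.61*i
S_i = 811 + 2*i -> [811, 813, 815, 817, 819]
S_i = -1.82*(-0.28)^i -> [-1.82, 0.51, -0.14, 0.04, -0.01]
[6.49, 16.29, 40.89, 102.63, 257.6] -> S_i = 6.49*2.51^i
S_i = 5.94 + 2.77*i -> [5.94, 8.71, 11.48, 14.25, 17.02]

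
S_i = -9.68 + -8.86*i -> [-9.68, -18.54, -27.4, -36.26, -45.12]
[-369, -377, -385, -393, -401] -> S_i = -369 + -8*i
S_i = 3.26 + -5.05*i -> [3.26, -1.79, -6.84, -11.89, -16.94]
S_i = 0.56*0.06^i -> [0.56, 0.03, 0.0, 0.0, 0.0]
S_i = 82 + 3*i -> [82, 85, 88, 91, 94]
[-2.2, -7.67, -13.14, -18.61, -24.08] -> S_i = -2.20 + -5.47*i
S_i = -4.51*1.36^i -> [-4.51, -6.13, -8.34, -11.34, -15.43]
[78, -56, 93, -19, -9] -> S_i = Random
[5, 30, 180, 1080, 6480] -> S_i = 5*6^i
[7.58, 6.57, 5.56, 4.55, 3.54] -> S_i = 7.58 + -1.01*i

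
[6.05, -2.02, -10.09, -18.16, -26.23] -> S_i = 6.05 + -8.07*i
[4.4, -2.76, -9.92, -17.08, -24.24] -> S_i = 4.40 + -7.16*i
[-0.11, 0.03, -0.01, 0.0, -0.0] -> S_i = -0.11*(-0.23)^i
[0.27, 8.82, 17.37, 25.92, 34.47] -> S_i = 0.27 + 8.55*i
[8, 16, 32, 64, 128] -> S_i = 8*2^i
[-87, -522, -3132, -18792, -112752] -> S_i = -87*6^i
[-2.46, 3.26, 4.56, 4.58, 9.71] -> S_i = Random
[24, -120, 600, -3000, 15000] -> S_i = 24*-5^i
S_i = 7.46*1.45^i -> [7.46, 10.82, 15.68, 22.74, 32.98]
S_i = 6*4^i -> [6, 24, 96, 384, 1536]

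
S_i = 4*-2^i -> [4, -8, 16, -32, 64]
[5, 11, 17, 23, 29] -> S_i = 5 + 6*i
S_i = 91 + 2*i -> [91, 93, 95, 97, 99]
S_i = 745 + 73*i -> [745, 818, 891, 964, 1037]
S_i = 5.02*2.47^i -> [5.02, 12.4, 30.63, 75.65, 186.85]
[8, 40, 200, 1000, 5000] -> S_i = 8*5^i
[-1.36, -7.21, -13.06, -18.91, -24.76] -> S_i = -1.36 + -5.85*i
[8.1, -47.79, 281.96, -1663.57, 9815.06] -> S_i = 8.10*(-5.90)^i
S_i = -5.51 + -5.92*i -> [-5.51, -11.43, -17.35, -23.27, -29.19]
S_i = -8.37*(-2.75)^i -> [-8.37, 23.02, -63.3, 174.07, -478.69]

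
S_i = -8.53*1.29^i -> [-8.53, -11.0, -14.19, -18.31, -23.62]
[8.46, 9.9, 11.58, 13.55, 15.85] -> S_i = 8.46*1.17^i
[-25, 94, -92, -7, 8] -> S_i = Random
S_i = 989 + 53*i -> [989, 1042, 1095, 1148, 1201]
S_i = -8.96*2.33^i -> [-8.96, -20.88, -48.64, -113.34, -264.08]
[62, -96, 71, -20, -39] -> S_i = Random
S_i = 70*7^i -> [70, 490, 3430, 24010, 168070]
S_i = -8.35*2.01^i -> [-8.35, -16.78, -33.73, -67.81, -136.29]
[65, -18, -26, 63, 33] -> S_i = Random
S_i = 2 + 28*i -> [2, 30, 58, 86, 114]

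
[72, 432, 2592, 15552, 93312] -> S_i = 72*6^i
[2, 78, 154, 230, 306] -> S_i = 2 + 76*i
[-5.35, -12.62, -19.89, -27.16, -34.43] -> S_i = -5.35 + -7.27*i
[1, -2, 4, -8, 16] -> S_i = 1*-2^i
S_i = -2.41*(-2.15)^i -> [-2.41, 5.18, -11.14, 23.95, -51.5]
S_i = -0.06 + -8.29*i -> [-0.06, -8.35, -16.64, -24.93, -33.22]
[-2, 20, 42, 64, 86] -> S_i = -2 + 22*i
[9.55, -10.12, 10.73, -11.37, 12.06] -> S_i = 9.55*(-1.06)^i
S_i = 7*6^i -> [7, 42, 252, 1512, 9072]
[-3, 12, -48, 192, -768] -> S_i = -3*-4^i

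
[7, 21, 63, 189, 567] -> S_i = 7*3^i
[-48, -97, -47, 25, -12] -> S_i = Random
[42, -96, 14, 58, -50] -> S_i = Random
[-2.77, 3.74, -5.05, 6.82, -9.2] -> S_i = -2.77*(-1.35)^i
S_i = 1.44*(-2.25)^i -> [1.44, -3.24, 7.29, -16.4, 36.91]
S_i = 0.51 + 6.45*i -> [0.51, 6.96, 13.41, 19.86, 26.31]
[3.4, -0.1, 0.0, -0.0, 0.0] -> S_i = 3.40*(-0.03)^i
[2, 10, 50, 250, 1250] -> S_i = 2*5^i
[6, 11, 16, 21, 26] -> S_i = 6 + 5*i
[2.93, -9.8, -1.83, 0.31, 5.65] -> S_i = Random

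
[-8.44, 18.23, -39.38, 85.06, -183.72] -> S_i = -8.44*(-2.16)^i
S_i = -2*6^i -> [-2, -12, -72, -432, -2592]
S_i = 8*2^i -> [8, 16, 32, 64, 128]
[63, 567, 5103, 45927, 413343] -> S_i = 63*9^i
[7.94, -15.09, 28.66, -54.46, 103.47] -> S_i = 7.94*(-1.90)^i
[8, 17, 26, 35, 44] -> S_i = 8 + 9*i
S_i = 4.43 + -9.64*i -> [4.43, -5.21, -14.85, -24.49, -34.13]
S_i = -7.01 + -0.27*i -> [-7.01, -7.28, -7.55, -7.82, -8.09]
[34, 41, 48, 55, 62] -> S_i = 34 + 7*i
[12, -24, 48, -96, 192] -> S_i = 12*-2^i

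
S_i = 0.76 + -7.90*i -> [0.76, -7.14, -15.04, -22.94, -30.84]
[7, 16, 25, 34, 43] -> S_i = 7 + 9*i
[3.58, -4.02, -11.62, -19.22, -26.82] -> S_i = 3.58 + -7.60*i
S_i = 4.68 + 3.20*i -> [4.68, 7.88, 11.08, 14.28, 17.48]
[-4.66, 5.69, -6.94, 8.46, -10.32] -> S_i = -4.66*(-1.22)^i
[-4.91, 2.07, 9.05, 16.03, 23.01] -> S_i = -4.91 + 6.98*i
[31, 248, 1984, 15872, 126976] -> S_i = 31*8^i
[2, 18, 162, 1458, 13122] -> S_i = 2*9^i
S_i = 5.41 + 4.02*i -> [5.41, 9.43, 13.45, 17.47, 21.49]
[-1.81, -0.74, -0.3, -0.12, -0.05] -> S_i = -1.81*0.41^i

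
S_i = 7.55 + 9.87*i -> [7.55, 17.42, 27.29, 37.16, 47.03]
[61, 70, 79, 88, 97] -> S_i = 61 + 9*i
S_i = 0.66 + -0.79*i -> [0.66, -0.13, -0.92, -1.71, -2.5]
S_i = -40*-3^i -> [-40, 120, -360, 1080, -3240]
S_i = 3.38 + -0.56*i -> [3.38, 2.82, 2.26, 1.7, 1.14]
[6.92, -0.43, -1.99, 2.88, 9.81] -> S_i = Random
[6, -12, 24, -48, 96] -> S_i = 6*-2^i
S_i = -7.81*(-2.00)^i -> [-7.81, 15.62, -31.24, 62.48, -124.96]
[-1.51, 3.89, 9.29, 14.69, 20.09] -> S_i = -1.51 + 5.40*i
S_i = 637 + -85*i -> [637, 552, 467, 382, 297]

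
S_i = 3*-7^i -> [3, -21, 147, -1029, 7203]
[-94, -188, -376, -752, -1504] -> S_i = -94*2^i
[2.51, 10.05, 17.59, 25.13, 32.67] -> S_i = 2.51 + 7.54*i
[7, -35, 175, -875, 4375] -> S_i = 7*-5^i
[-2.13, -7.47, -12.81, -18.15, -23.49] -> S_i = -2.13 + -5.34*i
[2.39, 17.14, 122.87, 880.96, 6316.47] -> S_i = 2.39*7.17^i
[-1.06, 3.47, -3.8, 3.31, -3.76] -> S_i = Random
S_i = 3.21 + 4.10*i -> [3.21, 7.31, 11.41, 15.51, 19.61]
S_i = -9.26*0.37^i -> [-9.26, -3.43, -1.27, -0.47, -0.17]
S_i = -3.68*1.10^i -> [-3.68, -4.05, -4.45, -4.9, -5.39]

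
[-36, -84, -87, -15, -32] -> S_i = Random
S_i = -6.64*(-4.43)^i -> [-6.64, 29.42, -130.31, 577.27, -2557.31]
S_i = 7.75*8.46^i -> [7.75, 65.57, 554.68, 4692.59, 39699.33]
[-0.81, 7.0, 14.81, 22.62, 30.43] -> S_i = -0.81 + 7.81*i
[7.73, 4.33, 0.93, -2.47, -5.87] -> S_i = 7.73 + -3.40*i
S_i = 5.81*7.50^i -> [5.81, 43.58, 326.81, 2451.09, 18383.2]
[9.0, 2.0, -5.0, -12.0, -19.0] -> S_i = 9.00 + -7.00*i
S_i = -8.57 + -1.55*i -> [-8.57, -10.12, -11.67, -13.22, -14.77]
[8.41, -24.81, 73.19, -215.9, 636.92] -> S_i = 8.41*(-2.95)^i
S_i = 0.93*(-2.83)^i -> [0.93, -2.63, 7.45, -21.08, 59.65]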